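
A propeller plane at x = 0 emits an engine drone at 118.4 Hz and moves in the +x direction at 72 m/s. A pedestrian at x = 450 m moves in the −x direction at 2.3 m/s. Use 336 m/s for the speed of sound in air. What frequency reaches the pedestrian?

152 Hz

The observer lies on the +x side, so the source is heading toward the observer and the observer is heading toward the source.
Both move, so f' = f · (v + v_o)/(v − v_s).
f' = 118.4 × (336 + 2.3)/(336 − 72) = 118.4 × 338.3/264 ≈ 152 Hz.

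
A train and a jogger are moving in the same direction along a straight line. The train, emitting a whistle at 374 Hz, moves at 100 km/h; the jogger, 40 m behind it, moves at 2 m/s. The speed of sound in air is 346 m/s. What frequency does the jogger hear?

100 km/h = 27.78 m/s.
The jogger is behind, so the train is moving away from it while the jogger is moving toward the train.
With source receding and observer approaching, f' = f · (v + v_o)/(v + v_s).
f' = 374 × (346 + 2)/(346 + 27.78) = 374 × 348/373.78 ≈ 348 Hz.

348 Hz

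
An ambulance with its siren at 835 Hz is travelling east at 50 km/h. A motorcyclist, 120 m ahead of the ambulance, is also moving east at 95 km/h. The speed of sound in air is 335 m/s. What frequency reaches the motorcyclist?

50 km/h = 13.89 m/s; 95 km/h = 26.39 m/s.
The motorcyclist is ahead, so the ambulance is moving toward it while the motorcyclist is moving away from the ambulance.
With source approaching and observer receding, f' = f · (v − v_o)/(v − v_s).
f' = 835 × (335 − 26.39)/(335 − 13.89) = 835 × 308.61/321.11 ≈ 802 Hz.

802 Hz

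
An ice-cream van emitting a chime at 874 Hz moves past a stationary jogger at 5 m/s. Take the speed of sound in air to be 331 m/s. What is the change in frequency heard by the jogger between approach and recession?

26.4 Hz

Approaching: f₁ = f · v/(v − v_s) = 874 × 331/326 ≈ 887.4 Hz.
Receding: f₂ = f · v/(v + v_s) = 874 × 331/336 ≈ 861.0 Hz.
Drop: f₁ − f₂ = 2f·v·v_s/(v² − v_s²) = 2 × 874 × 331 × 5/(331² − 5²) ≈ 26.4 Hz.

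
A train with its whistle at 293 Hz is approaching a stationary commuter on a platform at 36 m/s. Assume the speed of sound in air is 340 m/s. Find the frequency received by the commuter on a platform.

328 Hz

Moving source, stationary observer: f' = f · v/(v − v_s) since the source is approaching.
f' = 293 × 340/(340 − 36) = 293 × 340/304 ≈ 328 Hz.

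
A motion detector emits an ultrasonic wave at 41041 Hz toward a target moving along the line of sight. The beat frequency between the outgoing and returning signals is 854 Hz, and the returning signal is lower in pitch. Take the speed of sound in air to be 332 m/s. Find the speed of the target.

3.5 m/s

Double Doppler shift off a moving reflector: f₂ = f₀ · (v + u)/(v − u) (u > 0 toward emitter).
Returning signal is lower, so f₂ = f₀ − Δf = 41041 − 854 = 40187 Hz.
Rearranging, u = v · (f₂ − f₀)/(f₂ + f₀) = 332 × -854/81228 ≈ -3.5 m/s.
So the target is moving at 3.5 m/s away from the emitter.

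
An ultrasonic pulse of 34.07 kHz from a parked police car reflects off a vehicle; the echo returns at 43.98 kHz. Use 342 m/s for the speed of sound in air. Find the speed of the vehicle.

Double Doppler shift off a moving reflector: f₂ = f₀ · (v + u)/(v − u) (u > 0 toward emitter).
Rearranging, u = v · (f₂ − f₀)/(f₂ + f₀) = 342 × 9.91/78.05 ≈ 43 m/s.
So the vehicle is moving at 43 m/s toward the emitter.

43 m/s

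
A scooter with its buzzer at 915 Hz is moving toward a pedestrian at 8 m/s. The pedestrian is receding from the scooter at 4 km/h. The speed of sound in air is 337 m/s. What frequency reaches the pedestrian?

4 km/h = 1.111 m/s.
Both move, so f' = f · (v − v_o)/(v − v_s).
f' = 915 × (337 − 1.111)/(337 − 8) = 915 × 335.89/329 ≈ 934 Hz.

934 Hz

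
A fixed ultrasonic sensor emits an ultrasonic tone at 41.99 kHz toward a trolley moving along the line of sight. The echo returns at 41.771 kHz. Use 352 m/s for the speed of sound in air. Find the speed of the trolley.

Double Doppler shift off a moving reflector: f₂ = f₀ · (v + u)/(v − u) (u > 0 toward emitter).
Rearranging, u = v · (f₂ − f₀)/(f₂ + f₀) = 352 × -0.219/83.761 ≈ -0.92 m/s.
So the trolley is moving at 0.92 m/s away from the emitter.

0.92 m/s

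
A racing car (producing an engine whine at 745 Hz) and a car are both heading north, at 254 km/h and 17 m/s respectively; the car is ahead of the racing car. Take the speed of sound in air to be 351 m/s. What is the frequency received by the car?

887 Hz

254 km/h = 70.56 m/s.
The car is ahead, so the racing car is moving toward it while the car is moving away from the racing car.
With source approaching and observer receding, f' = f · (v − v_o)/(v − v_s).
f' = 745 × (351 − 17)/(351 − 70.56) = 745 × 334/280.44 ≈ 887 Hz.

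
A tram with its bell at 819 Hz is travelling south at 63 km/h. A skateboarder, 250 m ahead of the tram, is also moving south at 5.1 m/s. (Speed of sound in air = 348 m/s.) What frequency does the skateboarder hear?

63 km/h = 17.5 m/s.
The skateboarder is ahead, so the tram is moving toward it while the skateboarder is moving away from the tram.
Both move, so f' = f · (v − v_o)/(v − v_s).
f' = 819 × (348 − 5.1)/(348 − 17.5) = 819 × 342.9/330.5 ≈ 850 Hz.

850 Hz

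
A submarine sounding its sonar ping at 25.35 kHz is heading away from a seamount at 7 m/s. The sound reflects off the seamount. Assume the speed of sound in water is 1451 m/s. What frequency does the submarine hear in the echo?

25.1 kHz

The seamount receives the sound from a moving source: f₁ = f₀ · v/(v + v_e) = 25.35 × 1451/1458 ≈ 25.2 kHz.
On the return leg the submarine is a moving observer: f₂ = f₁ · (v − v_e)/v = 25.2 × 1444/1451 ≈ 25.1 kHz.
Equivalently f₂ = f₀ · (v − v_e)/(v + v_e).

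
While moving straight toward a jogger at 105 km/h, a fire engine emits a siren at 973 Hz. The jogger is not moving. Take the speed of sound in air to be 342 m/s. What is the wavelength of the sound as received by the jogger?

32.2 cm

105 km/h = 29.17 m/s.
Only the source moves, toward the listener, so f' = f · v/(v − v_s).
f' = 973 × 342/(342 − 29.17) ≈ 1064 Hz.
λ' = v/f' = 342/1063.72 ≈ 32.2 cm.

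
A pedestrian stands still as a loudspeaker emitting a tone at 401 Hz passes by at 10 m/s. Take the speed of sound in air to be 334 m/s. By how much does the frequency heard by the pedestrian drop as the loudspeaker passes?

24.0 Hz

Approaching: f₁ = f · v/(v − v_s) = 401 × 334/324 ≈ 413.4 Hz.
Receding: f₂ = f · v/(v + v_s) = 401 × 334/344 ≈ 389.3 Hz.
Drop: f₁ − f₂ = 2f·v·v_s/(v² − v_s²) = 2 × 401 × 334 × 10/(334² − 10²) ≈ 24.0 Hz.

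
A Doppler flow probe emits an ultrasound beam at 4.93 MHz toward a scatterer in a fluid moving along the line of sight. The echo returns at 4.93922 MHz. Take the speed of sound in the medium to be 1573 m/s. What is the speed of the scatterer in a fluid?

1.47 m/s

Double Doppler shift off a moving reflector: f₂ = f₀ · (v + u)/(v − u) (u > 0 toward emitter).
Rearranging, u = v · (f₂ − f₀)/(f₂ + f₀) = 1573 × 0.00922/9.86922 ≈ 1.47 m/s.
So the scatterer in a fluid is moving at 1.47 m/s toward the emitter.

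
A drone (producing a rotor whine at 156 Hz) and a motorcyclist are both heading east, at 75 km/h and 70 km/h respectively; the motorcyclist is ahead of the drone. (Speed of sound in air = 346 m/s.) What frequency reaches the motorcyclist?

75 km/h = 20.83 m/s; 70 km/h = 19.44 m/s.
The motorcyclist is ahead, so the drone is moving toward it while the motorcyclist is moving away from the drone.
With source approaching and observer receding, f' = f · (v − v_o)/(v − v_s).
f' = 156 × (346 − 19.44)/(346 − 20.83) = 156 × 326.56/325.17 ≈ 157 Hz.

157 Hz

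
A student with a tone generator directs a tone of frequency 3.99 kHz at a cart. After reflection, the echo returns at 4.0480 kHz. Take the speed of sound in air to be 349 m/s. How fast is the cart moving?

2.52 m/s

Double Doppler shift off a moving reflector: f₂ = f₀ · (v + u)/(v − u) (u > 0 toward emitter).
Rearranging, u = v · (f₂ − f₀)/(f₂ + f₀) = 349 × 0.0580/8.0380 ≈ 2.52 m/s.
So the cart is moving at 2.52 m/s toward the emitter.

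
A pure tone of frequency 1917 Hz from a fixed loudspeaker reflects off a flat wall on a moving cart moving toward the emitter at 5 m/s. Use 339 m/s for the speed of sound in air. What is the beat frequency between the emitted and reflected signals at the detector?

57.4 Hz

At the flat wall on a moving cart (a moving observer), f₁ = f₀ · (v + u)/v = 1917 × 344/339 ≈ 1945.3 Hz.
On reflection it acts as a source moving toward the stationary detector: f₂ = f₁ · v/(v − u) = 1945.3 × 339/334 ≈ 1974.4 Hz.
Equivalently f₂ = f₀ · (v + u)/(v − u).
Beat frequency: |f₂ − f₀| = 2u·f₀/(v − u) = 2 × 5 × 1917/334 ≈ 57.4 Hz.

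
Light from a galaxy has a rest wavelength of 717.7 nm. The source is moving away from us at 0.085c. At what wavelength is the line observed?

Relativistic Doppler for wavelength: λ' = λ₀ · √((1 + β)/(1 − β)).
λ' = 717.7 × √(1.0850/0.9150) = 717.7 × 1.08894 ≈ 781.5 nm.

781.5 nm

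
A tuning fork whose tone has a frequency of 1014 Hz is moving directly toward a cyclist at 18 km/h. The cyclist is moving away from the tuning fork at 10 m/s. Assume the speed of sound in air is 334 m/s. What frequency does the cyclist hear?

18 km/h = 5 m/s.
Both move, so f' = f · (v − v_o)/(v − v_s).
f' = 1014 × (334 − 10)/(334 − 5) = 1014 × 324/329 ≈ 999 Hz.

999 Hz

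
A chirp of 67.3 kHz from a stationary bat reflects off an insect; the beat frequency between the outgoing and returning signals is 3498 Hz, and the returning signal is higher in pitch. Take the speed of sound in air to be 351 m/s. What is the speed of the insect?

Double Doppler shift off a moving reflector: f₂ = f₀ · (v + u)/(v − u) (u > 0 toward emitter).
Returning signal is higher, so f₂ = f₀ + Δf = 67300 + 3498 = 70798 Hz.
Rearranging, u = v · (f₂ − f₀)/(f₂ + f₀) = 351 × 3498/138098 ≈ 8.9 m/s.
So the insect is moving at 8.9 m/s toward the emitter.

8.9 m/s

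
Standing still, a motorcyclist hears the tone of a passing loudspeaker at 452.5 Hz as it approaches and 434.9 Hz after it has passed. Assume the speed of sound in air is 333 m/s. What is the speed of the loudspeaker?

6.6 m/s

f₁/f₂ = (v + v_s)/(v − v_s), so v_s = v · (f₁ − f₂)/(f₁ + f₂).
v_s = 333 × (452.5 − 434.9)/(452.5 + 434.9) = 333 × 17.6/887.4 ≈ 6.6 m/s.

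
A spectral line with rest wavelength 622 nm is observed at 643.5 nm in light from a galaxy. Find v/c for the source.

λ'/λ₀ = 1.0346 > 1 (redshift), so the source is receding.
λ'/λ₀ = √((1 + β)/(1 − β)) for a receding source ⇒ β = (r² − 1)/(r² + 1) with r = λ'/λ₀.
β = (1.0703 − 1)/(1.0703 + 1) ≈ 0.034.

0.034c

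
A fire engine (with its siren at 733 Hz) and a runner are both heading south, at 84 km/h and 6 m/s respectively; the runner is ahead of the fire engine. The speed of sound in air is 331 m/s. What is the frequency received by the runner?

774 Hz

84 km/h = 23.33 m/s.
The runner is ahead, so the fire engine is moving toward it while the runner is moving away from the fire engine.
With source approaching and observer receding, f' = f · (v − v_o)/(v − v_s).
f' = 733 × (331 − 6)/(331 − 23.33) = 733 × 325/307.67 ≈ 774 Hz.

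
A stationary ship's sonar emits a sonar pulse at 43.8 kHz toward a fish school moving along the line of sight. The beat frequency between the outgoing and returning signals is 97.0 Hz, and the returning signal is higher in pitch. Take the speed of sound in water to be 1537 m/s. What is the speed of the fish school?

Double Doppler shift off a moving reflector: f₂ = f₀ · (v + u)/(v − u) (u > 0 toward emitter).
Returning signal is higher, so f₂ = f₀ + Δf = 43800 + 97 = 43897 Hz.
Rearranging, u = v · (f₂ − f₀)/(f₂ + f₀) = 1537 × 97/87697 ≈ 1.70 m/s.
So the fish school is moving at 1.70 m/s toward the emitter.

1.70 m/s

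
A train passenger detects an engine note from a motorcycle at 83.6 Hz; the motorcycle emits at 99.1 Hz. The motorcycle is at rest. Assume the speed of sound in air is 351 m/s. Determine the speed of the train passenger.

55 m/s

f' < f, so the train passenger is receding.
f' = f · (v − v_o)/v ⇒ v_o = v · |f'/f − 1|.
v_o = 351 × |83.6/99.1 − 1| = 351 × 0.1564 ≈ 55 m/s.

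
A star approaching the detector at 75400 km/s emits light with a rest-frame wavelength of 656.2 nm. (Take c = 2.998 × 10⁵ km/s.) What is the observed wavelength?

507.5 nm

β = v/c = 75400/299800 = 0.2515.
Relativistic Doppler for wavelength: λ' = λ₀ · √((1 − β)/(1 + β)).
λ' = 656.2 × √(0.7485/1.2515) = 656.2 × 0.77336 ≈ 507.5 nm.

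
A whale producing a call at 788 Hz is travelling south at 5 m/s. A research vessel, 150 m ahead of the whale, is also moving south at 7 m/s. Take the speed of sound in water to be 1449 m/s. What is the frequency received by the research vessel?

787 Hz

The research vessel is ahead, so the whale is moving toward it while the research vessel is moving away from the whale.
General Doppler shift: f' = f · (v − v_o)/(v − v_s).
f' = 788 × (1449 − 7)/(1449 − 5) = 788 × 1442/1444 ≈ 787 Hz.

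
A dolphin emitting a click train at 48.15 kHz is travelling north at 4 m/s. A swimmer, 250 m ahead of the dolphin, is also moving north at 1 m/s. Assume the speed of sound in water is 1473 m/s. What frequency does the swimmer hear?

The swimmer is ahead, so the dolphin is moving toward it while the swimmer is moving away from the dolphin.
With source approaching and observer receding, f' = f · (v − v_o)/(v − v_s).
f' = 48.15 × (1473 − 1)/(1473 − 4) = 48.15 × 1472/1469 ≈ 48.2 kHz.

48.2 kHz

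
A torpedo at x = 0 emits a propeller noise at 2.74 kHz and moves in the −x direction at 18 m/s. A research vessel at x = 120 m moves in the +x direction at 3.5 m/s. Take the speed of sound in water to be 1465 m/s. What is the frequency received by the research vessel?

2.70 kHz

The observer lies on the +x side, so the source is heading away from the observer and the observer is heading away from the source.
Both move, so f' = f · (v − v_o)/(v + v_s).
f' = 2.74 × (1465 − 3.5)/(1465 + 18) = 2.74 × 1461.5/1483 ≈ 2.70 kHz.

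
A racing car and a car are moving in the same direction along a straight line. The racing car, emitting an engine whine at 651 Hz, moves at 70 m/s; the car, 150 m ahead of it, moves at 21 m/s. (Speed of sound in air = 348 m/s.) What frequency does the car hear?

766 Hz

The car is ahead, so the racing car is moving toward it while the car is moving away from the racing car.
General Doppler shift: f' = f · (v − v_o)/(v − v_s).
f' = 651 × (348 − 21)/(348 − 70) = 651 × 327/278 ≈ 766 Hz.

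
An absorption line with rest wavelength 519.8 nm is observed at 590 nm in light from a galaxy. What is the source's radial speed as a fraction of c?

0.126

λ'/λ₀ = 1.1351 > 1 (redshift), so the source is receding.
λ'/λ₀ = √((1 + β)/(1 − β)) for a receding source ⇒ β = (r² − 1)/(r² + 1) with r = λ'/λ₀.
β = (1.2883 − 1)/(1.2883 + 1) ≈ 0.126.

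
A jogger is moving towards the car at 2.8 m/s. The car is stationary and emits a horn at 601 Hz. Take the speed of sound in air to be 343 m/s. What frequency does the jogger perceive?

Moving observer, stationary source: f' = f · (v + v_o)/v.
f' = 601 × (343 + 2.8)/343 = 601 × 345.8/343 ≈ 606 Hz.

606 Hz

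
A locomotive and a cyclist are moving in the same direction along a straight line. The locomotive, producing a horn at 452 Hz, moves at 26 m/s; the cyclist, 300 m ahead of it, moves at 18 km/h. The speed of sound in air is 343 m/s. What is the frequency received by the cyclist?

482 Hz

18 km/h = 5 m/s.
The cyclist is ahead, so the locomotive is moving toward it while the cyclist is moving away from the locomotive.
Both move, so f' = f · (v − v_o)/(v − v_s).
f' = 452 × (343 − 5)/(343 − 26) = 452 × 338/317 ≈ 482 Hz.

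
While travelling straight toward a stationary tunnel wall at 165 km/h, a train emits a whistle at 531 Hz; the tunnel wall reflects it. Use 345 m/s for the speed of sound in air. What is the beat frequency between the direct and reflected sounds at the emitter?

165 km/h = 45.83 m/s.
The tunnel wall receives the sound from a moving source: f₁ = f₀ · v/(v − v_e) = 531 × 345/299.17 ≈ 612.4 Hz.
On the return leg the train is a moving observer: f₂ = f₁ · (v + v_e)/v = 612.4 × 390.83/345 ≈ 693.7 Hz.
Beat against the emitted tone: |f₂ − f₀| = 2v_e·f₀/(v − v_e) = 2 × 45.83 × 531/299.17 ≈ 163 Hz.

163 Hz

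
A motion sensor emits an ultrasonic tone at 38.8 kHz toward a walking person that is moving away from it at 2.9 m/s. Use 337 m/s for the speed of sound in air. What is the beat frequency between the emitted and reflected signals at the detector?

At the walking person (a moving observer), f₁ = f₀ · (v − u)/v = 38.8 × 334.1/337 ≈ 38.466 kHz.
On reflection it acts as a source moving away from the stationary detector: f₂ = f₁ · v/(v + u) = 38.466 × 337/339.9 ≈ 38.138 kHz.
Equivalently f₂ = f₀ · (v − u)/(v + u).
Beat frequency (with f₀ = 38800 Hz): |f₂ − f₀| = 2u·f₀/(v + u) = 2 × 2.9 × 38800/339.9 ≈ 662 Hz.

662 Hz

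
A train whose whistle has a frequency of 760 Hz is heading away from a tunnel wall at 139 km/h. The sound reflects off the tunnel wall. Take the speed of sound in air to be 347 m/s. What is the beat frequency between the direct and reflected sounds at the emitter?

139 km/h = 38.61 m/s.
The tunnel wall receives the sound from a moving source: f₁ = f₀ · v/(v + v_e) = 760 × 347/385.61 ≈ 683.9 Hz.
On the return leg the train is a moving observer: f₂ = f₁ · (v − v_e)/v = 683.9 × 308.39/347 ≈ 607.8 Hz.
Beat against the emitted tone: |f₂ − f₀| = 2v_e·f₀/(v + v_e) = 2 × 38.61 × 760/385.61 ≈ 152 Hz.

152 Hz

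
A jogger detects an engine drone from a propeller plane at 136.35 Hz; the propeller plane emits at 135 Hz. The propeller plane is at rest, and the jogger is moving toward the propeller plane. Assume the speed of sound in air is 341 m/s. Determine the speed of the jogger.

3.4 m/s

f' = f · (v + v_o)/v ⇒ v_o = v · |f'/f − 1|.
v_o = 341 × |136.35/135 − 1| = 341 × 0.01 ≈ 3.4 m/s.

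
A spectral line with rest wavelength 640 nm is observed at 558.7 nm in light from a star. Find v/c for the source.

0.135

λ'/λ₀ = 0.8730 < 1 (blueshift), so the source is approaching.
λ'/λ₀ = √((1 − β)/(1 + β)) for an approaching source ⇒ β = (1 − r²)/(1 + r²) with r = λ'/λ₀.
β = (1 − 0.7621)/(1 + 0.7621) ≈ 0.135.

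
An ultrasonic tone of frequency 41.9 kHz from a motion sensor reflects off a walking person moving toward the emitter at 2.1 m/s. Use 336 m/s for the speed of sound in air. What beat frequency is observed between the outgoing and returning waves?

At the walking person (a moving observer), f₁ = f₀ · (v + u)/v = 41.9 × 338.1/336 ≈ 42.162 kHz.
On reflection it acts as a source moving toward the stationary detector: f₂ = f₁ · v/(v − u) = 42.162 × 336/333.9 ≈ 42.427 kHz.
Equivalently f₂ = f₀ · (v + u)/(v − u).
Beat frequency (with f₀ = 41900 Hz): |f₂ − f₀| = 2u·f₀/(v − u) = 2 × 2.1 × 41900/333.9 ≈ 527 Hz.

527 Hz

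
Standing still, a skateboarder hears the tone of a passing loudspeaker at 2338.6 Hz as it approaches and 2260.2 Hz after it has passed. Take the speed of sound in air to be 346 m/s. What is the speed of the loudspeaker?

f₁/f₂ = (v + v_s)/(v − v_s), so v_s = v · (f₁ − f₂)/(f₁ + f₂).
v_s = 346 × (2338.6 − 2260.2)/(2338.6 + 2260.2) = 346 × 78.4/4598.8 ≈ 5.9 m/s.

5.9 m/s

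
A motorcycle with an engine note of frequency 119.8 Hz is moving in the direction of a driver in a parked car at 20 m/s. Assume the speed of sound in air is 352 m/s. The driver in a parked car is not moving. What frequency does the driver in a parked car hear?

Moving source, stationary observer: f' = f · v/(v − v_s) since the source is approaching.
f' = 119.8 × 352/(352 − 20) = 119.8 × 352/332 ≈ 127 Hz.

127 Hz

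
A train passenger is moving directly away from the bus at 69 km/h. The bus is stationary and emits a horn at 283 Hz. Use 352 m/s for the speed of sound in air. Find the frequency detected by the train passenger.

69 km/h = 19.17 m/s.
Moving observer, stationary source: f' = f · (v − v_o)/v.
f' = 283 × (352 − 19.17)/352 = 283 × 332.83/352 ≈ 268 Hz.

268 Hz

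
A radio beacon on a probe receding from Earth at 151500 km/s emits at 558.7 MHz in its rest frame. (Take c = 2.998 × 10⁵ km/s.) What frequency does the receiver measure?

β = v/c = 151500/299800 = 0.5053.
Relativistic Doppler for frequency: f' = f₀ · √((1 − β)/(1 + β)).
f' = 558.7 × √(0.4947/1.5053) = 558.7 × 0.57324 ≈ 320.3 MHz.

320.3 MHz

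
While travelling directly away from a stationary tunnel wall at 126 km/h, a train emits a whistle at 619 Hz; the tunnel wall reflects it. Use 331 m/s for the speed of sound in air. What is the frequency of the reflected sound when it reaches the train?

126 km/h = 35 m/s.
The tunnel wall receives the sound from a moving source: f₁ = f₀ · v/(v + v_e) = 619 × 331/366 ≈ 560 Hz.
On the return leg the train is a moving observer: f₂ = f₁ · (v − v_e)/v = 560 × 296/331 ≈ 501 Hz.
Equivalently f₂ = f₀ · (v − v_e)/(v + v_e).

501 Hz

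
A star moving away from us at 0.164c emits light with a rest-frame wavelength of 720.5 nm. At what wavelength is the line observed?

Relativistic Doppler for wavelength: λ' = λ₀ · √((1 + β)/(1 − β)).
λ' = 720.5 × √(1.1640/0.8360) = 720.5 × 1.17998 ≈ 850.2 nm.

850.2 nm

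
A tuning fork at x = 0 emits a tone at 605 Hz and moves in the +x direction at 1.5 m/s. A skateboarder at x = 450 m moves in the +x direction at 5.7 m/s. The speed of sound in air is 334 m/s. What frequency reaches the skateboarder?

The observer lies on the +x side, so the source is heading toward the observer and the observer is heading away from the source.
General Doppler shift: f' = f · (v − v_o)/(v − v_s).
f' = 605 × (334 − 5.7)/(334 − 1.5) = 605 × 328.3/332.5 ≈ 597 Hz.

597 Hz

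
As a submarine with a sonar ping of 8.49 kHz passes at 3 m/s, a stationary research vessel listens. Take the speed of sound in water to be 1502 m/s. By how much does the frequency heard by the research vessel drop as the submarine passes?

0.0339 kHz

Approaching: f₁ = f · v/(v − v_s) = 8.49 × 1502/1499 ≈ 8.5070 kHz.
Receding: f₂ = f · v/(v + v_s) = 8.49 × 1502/1505 ≈ 8.4731 kHz.
Drop: f₁ − f₂ = 2f·v·v_s/(v² − v_s²) = 2 × 8.49 × 1502 × 3/(1502² − 3²) ≈ 0.0339 kHz.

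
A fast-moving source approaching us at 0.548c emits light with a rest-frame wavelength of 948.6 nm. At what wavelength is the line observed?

Relativistic Doppler for wavelength: λ' = λ₀ · √((1 − β)/(1 + β)).
λ' = 948.6 × √(0.4520/1.5480) = 948.6 × 0.54036 ≈ 512.6 nm.

512.6 nm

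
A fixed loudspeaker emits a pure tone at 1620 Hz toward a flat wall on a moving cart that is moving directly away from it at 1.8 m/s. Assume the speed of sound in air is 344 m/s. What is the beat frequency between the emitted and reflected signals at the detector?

At the flat wall on a moving cart (a moving observer), f₁ = f₀ · (v − u)/v = 1620 × 342.2/344 ≈ 1611.52 Hz.
On reflection it acts as a source moving away from the stationary detector: f₂ = f₁ · v/(v + u) = 1611.52 × 344/345.8 ≈ 1603.13 Hz.
Equivalently f₂ = f₀ · (v − u)/(v + u).
Beat frequency: |f₂ − f₀| = 2u·f₀/(v + u) = 2 × 1.8 × 1620/345.8 ≈ 16.9 Hz.

16.9 Hz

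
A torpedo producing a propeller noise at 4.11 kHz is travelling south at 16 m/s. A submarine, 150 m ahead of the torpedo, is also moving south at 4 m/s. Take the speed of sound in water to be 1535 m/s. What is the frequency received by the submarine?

The submarine is ahead, so the torpedo is moving toward it while the submarine is moving away from the torpedo.
With source approaching and observer receding, f' = f · (v − v_o)/(v − v_s).
f' = 4.11 × (1535 − 4)/(1535 − 16) = 4.11 × 1531/1519 ≈ 4.14 kHz.

4.14 kHz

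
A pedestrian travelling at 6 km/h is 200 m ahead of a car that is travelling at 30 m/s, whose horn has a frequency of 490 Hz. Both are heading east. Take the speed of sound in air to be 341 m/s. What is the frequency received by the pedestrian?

6 km/h = 1.667 m/s.
The pedestrian is ahead, so the car is moving toward it while the pedestrian is moving away from the car.
General Doppler shift: f' = f · (v − v_o)/(v − v_s).
f' = 490 × (341 − 1.667)/(341 − 30) = 490 × 339.33/311 ≈ 535 Hz.

535 Hz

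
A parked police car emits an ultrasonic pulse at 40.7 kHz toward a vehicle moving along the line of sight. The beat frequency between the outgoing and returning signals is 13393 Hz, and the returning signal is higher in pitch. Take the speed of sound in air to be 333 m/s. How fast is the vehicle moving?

47 m/s

Double Doppler shift off a moving reflector: f₂ = f₀ · (v + u)/(v − u) (u > 0 toward emitter).
Returning signal is higher, so f₂ = f₀ + Δf = 40700 + 13393 = 54093 Hz.
Rearranging, u = v · (f₂ − f₀)/(f₂ + f₀) = 333 × 13393/94793 ≈ 47 m/s.
So the vehicle is moving at 47 m/s toward the emitter.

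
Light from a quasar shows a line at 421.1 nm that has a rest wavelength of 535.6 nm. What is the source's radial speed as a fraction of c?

0.236c

λ'/λ₀ = 0.7862 < 1 (blueshift), so the source is approaching.
λ'/λ₀ = √((1 − β)/(1 + β)) for an approaching source ⇒ β = (1 − r²)/(1 + r²) with r = λ'/λ₀.
β = (1 − 0.6181)/(1 + 0.6181) ≈ 0.236.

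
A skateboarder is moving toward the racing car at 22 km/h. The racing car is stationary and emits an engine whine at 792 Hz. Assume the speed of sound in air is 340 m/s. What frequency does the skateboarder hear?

806 Hz

22 km/h = 6.111 m/s.
Moving observer, stationary source: f' = f · (v + v_o)/v.
f' = 792 × (340 + 6.111)/340 = 792 × 346.11/340 ≈ 806 Hz.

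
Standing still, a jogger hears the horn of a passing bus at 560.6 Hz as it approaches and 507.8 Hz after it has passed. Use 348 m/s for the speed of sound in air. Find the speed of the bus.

f₁/f₂ = (v + v_s)/(v − v_s), so v_s = v · (f₁ − f₂)/(f₁ + f₂).
v_s = 348 × (560.6 − 507.8)/(560.6 + 507.8) = 348 × 52.8/1068.4 ≈ 17.2 m/s.

17.2 m/s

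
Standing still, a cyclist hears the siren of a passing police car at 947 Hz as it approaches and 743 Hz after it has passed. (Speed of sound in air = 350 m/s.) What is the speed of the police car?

42 m/s

f₁/f₂ = (v + v_s)/(v − v_s), so v_s = v · (f₁ − f₂)/(f₁ + f₂).
v_s = 350 × (947 − 743)/(947 + 743) = 350 × 204/1690 ≈ 42 m/s.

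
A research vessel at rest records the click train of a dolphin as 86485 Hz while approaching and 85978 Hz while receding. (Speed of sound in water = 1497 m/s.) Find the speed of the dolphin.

f₁/f₂ = (v + v_s)/(v − v_s), so v_s = v · (f₁ − f₂)/(f₁ + f₂).
v_s = 1497 × (86485 − 85978)/(86485 + 85978) = 1497 × 507/172463 ≈ 4.4 m/s.

4.4 m/s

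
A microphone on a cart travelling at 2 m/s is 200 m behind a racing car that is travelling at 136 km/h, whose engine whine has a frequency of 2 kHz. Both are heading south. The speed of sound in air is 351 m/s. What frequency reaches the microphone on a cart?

1.816 kHz

136 km/h = 37.78 m/s.
The microphone on a cart is behind, so the racing car is moving away from it while the microphone on a cart is moving toward the racing car.
With source receding and observer approaching, f' = f · (v + v_o)/(v + v_s).
f' = 2 × (351 + 2)/(351 + 37.78) = 2 × 353/388.78 ≈ 1.816 kHz.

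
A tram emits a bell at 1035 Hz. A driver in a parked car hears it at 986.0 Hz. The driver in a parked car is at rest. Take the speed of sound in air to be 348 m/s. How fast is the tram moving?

17.3 m/s

f' < f, so the tram is receding.
f' = f · v/(v + v_s) ⇒ v_s = v · |1 − f/f'|.
v_s = 348 × |1 − 1035/986.0| = 348 × 0.0497 ≈ 17.3 m/s.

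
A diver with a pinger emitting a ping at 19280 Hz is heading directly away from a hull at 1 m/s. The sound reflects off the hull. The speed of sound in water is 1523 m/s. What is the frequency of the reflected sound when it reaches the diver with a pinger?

19255 Hz

The hull receives the sound from a moving source: f₁ = f₀ · v/(v + v_e) = 19280 × 1523/1524 ≈ 19267 Hz.
On the return leg the diver with a pinger is a moving observer: f₂ = f₁ · (v − v_e)/v = 19267 × 1522/1523 ≈ 19255 Hz.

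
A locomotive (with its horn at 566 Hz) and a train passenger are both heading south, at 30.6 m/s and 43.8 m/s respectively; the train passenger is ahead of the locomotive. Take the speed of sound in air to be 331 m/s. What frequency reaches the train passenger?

The train passenger is ahead, so the locomotive is moving toward it while the train passenger is moving away from the locomotive.
Both move, so f' = f · (v − v_o)/(v − v_s).
f' = 566 × (331 − 43.8)/(331 − 30.6) = 566 × 287.2/300.4 ≈ 541 Hz.

541 Hz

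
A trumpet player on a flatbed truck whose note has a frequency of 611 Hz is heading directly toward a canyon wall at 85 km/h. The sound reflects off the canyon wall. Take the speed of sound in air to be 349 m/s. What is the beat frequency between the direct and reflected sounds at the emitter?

89 Hz

85 km/h = 23.61 m/s.
The canyon wall receives the sound from a moving source: f₁ = f₀ · v/(v − v_e) = 611 × 349/325.39 ≈ 655.3 Hz.
On the return leg the trumpet player on a flatbed truck is a moving observer: f₂ = f₁ · (v + v_e)/v = 655.3 × 372.61/349 ≈ 699.7 Hz.
Beat against the emitted tone: |f₂ − f₀| = 2v_e·f₀/(v − v_e) = 2 × 23.61 × 611/325.39 ≈ 89 Hz.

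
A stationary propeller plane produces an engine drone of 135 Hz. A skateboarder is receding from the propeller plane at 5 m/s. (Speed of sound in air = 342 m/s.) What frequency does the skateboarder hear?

133 Hz

Moving observer, stationary source: f' = f · (v − v_o)/v.
f' = 135 × (342 − 5)/342 = 135 × 337/342 ≈ 133 Hz.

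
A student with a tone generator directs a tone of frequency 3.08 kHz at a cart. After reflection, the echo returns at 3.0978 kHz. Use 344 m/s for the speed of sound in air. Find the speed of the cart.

0.99 m/s

Double Doppler shift off a moving reflector: f₂ = f₀ · (v + u)/(v − u) (u > 0 toward emitter).
Rearranging, u = v · (f₂ − f₀)/(f₂ + f₀) = 344 × 0.0178/6.1778 ≈ 0.99 m/s.
So the cart is moving at 0.99 m/s toward the emitter.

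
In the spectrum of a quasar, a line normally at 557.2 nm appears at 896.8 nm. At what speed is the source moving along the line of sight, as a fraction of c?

0.443

λ'/λ₀ = 1.6095 > 1 (redshift), so the source is receding.
λ'/λ₀ = √((1 + β)/(1 − β)) for a receding source ⇒ β = (r² − 1)/(r² + 1) with r = λ'/λ₀.
β = (2.5904 − 1)/(2.5904 + 1) ≈ 0.443.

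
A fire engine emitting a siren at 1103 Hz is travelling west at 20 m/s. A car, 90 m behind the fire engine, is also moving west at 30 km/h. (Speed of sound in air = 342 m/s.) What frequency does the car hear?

30 km/h = 8.333 m/s.
The car is behind, so the fire engine is moving away from it while the car is moving toward the fire engine.
General Doppler shift: f' = f · (v + v_o)/(v + v_s).
f' = 1103 × (342 + 8.333)/(342 + 20) = 1103 × 350.33/362 ≈ 1067 Hz.

1067 Hz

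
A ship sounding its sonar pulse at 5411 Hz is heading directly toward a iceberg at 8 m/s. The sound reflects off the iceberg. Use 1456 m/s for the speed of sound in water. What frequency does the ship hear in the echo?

The iceberg receives the sound from a moving source: f₁ = f₀ · v/(v − v_e) = 5411 × 1456/1448 ≈ 5441 Hz.
On the return leg the ship is a moving observer: f₂ = f₁ · (v + v_e)/v = 5441 × 1464/1456 ≈ 5471 Hz.

5471 Hz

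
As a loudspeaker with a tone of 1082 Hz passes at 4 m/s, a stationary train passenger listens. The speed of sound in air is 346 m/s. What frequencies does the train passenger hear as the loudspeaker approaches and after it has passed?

1095 Hz approaching; 1070 Hz receding

Approaching: f₁ = f · v/(v − v_s) = 1082 × 346/342 ≈ 1095 Hz.
Receding: f₂ = f · v/(v + v_s) = 1082 × 346/350 ≈ 1070 Hz.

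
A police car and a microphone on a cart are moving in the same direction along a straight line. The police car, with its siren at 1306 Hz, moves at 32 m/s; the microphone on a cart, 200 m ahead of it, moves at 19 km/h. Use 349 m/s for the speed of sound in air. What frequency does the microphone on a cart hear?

1416 Hz

19 km/h = 5.278 m/s.
The microphone on a cart is ahead, so the police car is moving toward it while the microphone on a cart is moving away from the police car.
General Doppler shift: f' = f · (v − v_o)/(v − v_s).
f' = 1306 × (349 − 5.278)/(349 − 32) = 1306 × 343.72/317 ≈ 1416 Hz.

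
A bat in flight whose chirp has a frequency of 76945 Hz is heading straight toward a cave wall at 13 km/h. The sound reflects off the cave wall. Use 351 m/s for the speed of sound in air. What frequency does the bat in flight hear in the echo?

78545 Hz

13 km/h = 3.611 m/s.
The cave wall receives the sound from a moving source: f₁ = f₀ · v/(v − v_e) = 76945 × 351/347.39 ≈ 77745 Hz.
On the return leg the bat in flight is a moving observer: f₂ = f₁ · (v + v_e)/v = 77745 × 354.61/351 ≈ 78545 Hz.
Equivalently f₂ = f₀ · (v + v_e)/(v − v_e).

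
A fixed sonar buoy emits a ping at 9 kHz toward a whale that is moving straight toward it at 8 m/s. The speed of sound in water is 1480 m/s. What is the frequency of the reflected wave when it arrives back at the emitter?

9.10 kHz

The whale first receives the wave as a moving observer: f₁ = f₀ · (v + u)/v = 9 × (1480 + 8)/1480 ≈ 9.05 kHz.
The reflection then acts as a moving source: f₂ = f₁ · v/(v − u) ≈ 9.10 kHz.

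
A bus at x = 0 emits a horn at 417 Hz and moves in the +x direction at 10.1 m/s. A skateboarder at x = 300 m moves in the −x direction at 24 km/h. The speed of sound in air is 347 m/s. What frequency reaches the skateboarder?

438 Hz

24 km/h = 6.667 m/s.
The observer lies on the +x side, so the source is heading toward the observer and the observer is heading toward the source.
Both move, so f' = f · (v + v_o)/(v − v_s).
f' = 417 × (347 + 6.667)/(347 − 10.1) = 417 × 353.67/336.9 ≈ 438 Hz.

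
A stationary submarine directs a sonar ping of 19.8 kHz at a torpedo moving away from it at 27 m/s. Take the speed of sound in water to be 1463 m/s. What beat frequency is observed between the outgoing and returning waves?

The torpedo first receives the wave as a moving observer: f₁ = f₀ · (v − u)/v = 19.8 × (1463 − 27)/1463 ≈ 19.435 kHz.
On reflection it acts as a source moving away from the stationary detector: f₂ = f₁ · v/(v + u) = 19.435 × 1463/1490 ≈ 19.082 kHz.
Beat frequency (with f₀ = 19800 Hz): |f₂ − f₀| = 2u·f₀/(v + u) = 2 × 27 × 19800/1490 ≈ 718 Hz.

718 Hz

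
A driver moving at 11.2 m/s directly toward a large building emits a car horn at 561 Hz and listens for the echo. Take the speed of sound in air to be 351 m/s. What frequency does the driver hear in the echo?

598 Hz

The large building receives the sound from a moving source: f₁ = f₀ · v/(v − v_e) = 561 × 351/339.8 ≈ 579 Hz.
On the return leg the driver is a moving observer: f₂ = f₁ · (v + v_e)/v = 579 × 362.2/351 ≈ 598 Hz.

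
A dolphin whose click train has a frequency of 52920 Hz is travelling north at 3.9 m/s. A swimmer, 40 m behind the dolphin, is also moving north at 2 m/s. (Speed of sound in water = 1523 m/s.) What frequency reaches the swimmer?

52854 Hz

The swimmer is behind, so the dolphin is moving away from it while the swimmer is moving toward the dolphin.
General Doppler shift: f' = f · (v + v_o)/(v + v_s).
f' = 52920 × (1523 + 2)/(1523 + 3.9) = 52920 × 1525/1526.9 ≈ 52854 Hz.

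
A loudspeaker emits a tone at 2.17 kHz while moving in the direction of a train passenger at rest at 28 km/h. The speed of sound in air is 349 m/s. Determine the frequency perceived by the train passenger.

28 km/h = 7.778 m/s.
Only the source moves, toward the listener, so f' = f · v/(v − v_s).
f' = 2.17 × 349/(349 − 7.778) = 2.17 × 349/341.2 ≈ 2.22 kHz.

2.22 kHz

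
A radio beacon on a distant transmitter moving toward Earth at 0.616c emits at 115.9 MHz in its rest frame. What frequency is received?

Relativistic Doppler for frequency: f' = f₀ · √((1 + β)/(1 − β)).
f' = 115.9 × √(1.6160/0.3840) = 115.9 × 2.05142 ≈ 237.8 MHz.

237.8 MHz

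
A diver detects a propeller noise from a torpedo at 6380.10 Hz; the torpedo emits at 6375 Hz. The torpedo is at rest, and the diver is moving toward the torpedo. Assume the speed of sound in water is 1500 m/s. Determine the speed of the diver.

f' = f · (v + v_o)/v ⇒ v_o = v · |f'/f − 1|.
v_o = 1500 × |6380.10/6375 − 1| = 1500 × 0.0008 ≈ 1.20 m/s.

1.20 m/s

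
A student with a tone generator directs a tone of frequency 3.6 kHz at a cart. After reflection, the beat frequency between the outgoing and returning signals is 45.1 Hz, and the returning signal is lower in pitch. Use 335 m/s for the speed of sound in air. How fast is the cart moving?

2.11 m/s

Double Doppler shift off a moving reflector: f₂ = f₀ · (v + u)/(v − u) (u > 0 toward emitter).
Returning signal is lower, so f₂ = f₀ − Δf = 3600 − 45.1 = 3554.9 Hz.
Rearranging, u = v · (f₂ − f₀)/(f₂ + f₀) = 335 × -45.1/7154.9 ≈ -2.11 m/s.
So the cart is moving at 2.11 m/s away from the emitter.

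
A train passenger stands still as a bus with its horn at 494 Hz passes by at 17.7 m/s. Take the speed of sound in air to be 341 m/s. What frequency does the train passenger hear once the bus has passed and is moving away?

Receding: f₂ = f · v/(v + v_s) = 494 × 341/358.7 ≈ 470 Hz.

470 Hz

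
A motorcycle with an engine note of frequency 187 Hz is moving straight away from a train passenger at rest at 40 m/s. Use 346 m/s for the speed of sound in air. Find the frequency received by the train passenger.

168 Hz

Moving source, stationary observer: f' = f · v/(v + v_s) since the source is receding.
f' = 187 × 346/(346 + 40) = 187 × 346/386 ≈ 168 Hz.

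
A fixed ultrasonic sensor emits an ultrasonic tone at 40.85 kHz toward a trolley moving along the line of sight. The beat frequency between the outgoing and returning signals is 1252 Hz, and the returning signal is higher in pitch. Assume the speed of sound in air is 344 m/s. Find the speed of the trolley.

5.2 m/s

Double Doppler shift off a moving reflector: f₂ = f₀ · (v + u)/(v − u) (u > 0 toward emitter).
Returning signal is higher, so f₂ = f₀ + Δf = 40850 + 1252 = 42102 Hz.
Rearranging, u = v · (f₂ − f₀)/(f₂ + f₀) = 344 × 1252/82952 ≈ 5.2 m/s.
So the trolley is moving at 5.2 m/s toward the emitter.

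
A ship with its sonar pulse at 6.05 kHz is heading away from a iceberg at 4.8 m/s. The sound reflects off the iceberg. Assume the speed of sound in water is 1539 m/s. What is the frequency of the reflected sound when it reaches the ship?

6.01 kHz

The iceberg receives the sound from a moving source: f₁ = f₀ · v/(v + v_e) = 6.05 × 1539/1543.8 ≈ 6.03 kHz.
On the return leg the ship is a moving observer: f₂ = f₁ · (v − v_e)/v = 6.03 × 1534.2/1539 ≈ 6.01 kHz.
Equivalently f₂ = f₀ · (v − v_e)/(v + v_e).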